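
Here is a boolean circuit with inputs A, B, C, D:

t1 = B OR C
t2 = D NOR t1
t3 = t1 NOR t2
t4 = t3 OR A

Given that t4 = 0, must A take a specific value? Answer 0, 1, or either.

0

t4 = t3 OR A must be 0, so both t3 = 0 and A = 0.
Every assignment with t4 = 0 has A = 0; there are 7 such assignment(s).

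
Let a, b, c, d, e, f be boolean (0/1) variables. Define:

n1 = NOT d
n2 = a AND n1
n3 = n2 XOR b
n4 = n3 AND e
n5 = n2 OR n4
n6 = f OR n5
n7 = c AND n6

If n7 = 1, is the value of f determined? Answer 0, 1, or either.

either

Both values of f occur among assignments with n7 = 1:
  f=0: a=0, b=1, c=1, d=0, e=1, f=0
  f=1: a=0, b=0, c=1, d=0, e=0, f=1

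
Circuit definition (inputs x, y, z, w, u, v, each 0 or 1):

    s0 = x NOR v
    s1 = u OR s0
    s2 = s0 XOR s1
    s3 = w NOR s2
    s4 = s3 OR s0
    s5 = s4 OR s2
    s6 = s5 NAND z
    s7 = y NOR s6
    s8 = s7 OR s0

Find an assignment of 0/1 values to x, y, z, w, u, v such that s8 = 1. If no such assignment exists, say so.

x=0 y=1 z=0 w=1 u=0 v=0

s8 = s7 OR s0 must be 1, so at least one of s7, s0 is 1.
Check with x=0 y=1 z=0 w=1 u=0 v=0:
s0 = x NOR v = 0 NOR 0 = 1
s1 = u OR s0 = 0 OR 1 = 1
s2 = s0 XOR s1 = 1 XOR 1 = 0
s3 = w NOR s2 = 1 NOR 0 = 0
s4 = s3 OR s0 = 0 OR 1 = 1
s5 = s4 OR s2 = 1 OR 0 = 1
s6 = s5 NAND z = 1 NAND 0 = 1
s7 = y NOR s6 = 1 NOR 1 = 0
s8 = s7 OR s0 = 0 OR 1 = 1
So s8 = 1 as required.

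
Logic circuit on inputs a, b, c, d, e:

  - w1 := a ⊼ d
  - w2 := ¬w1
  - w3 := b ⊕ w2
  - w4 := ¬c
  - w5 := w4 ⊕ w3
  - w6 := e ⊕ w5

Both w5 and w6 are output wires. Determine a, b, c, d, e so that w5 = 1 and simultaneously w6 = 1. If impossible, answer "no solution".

a=1, b=0, c=0, d=0, e=0

Check with a=1, b=0, c=0, d=0, e=0:
w1 = a ⊼ d = 1 ⊼ 0 = 1
w2 = ¬w1 = ¬1 = 0
w3 = b ⊕ w2 = 0 ⊕ 0 = 0
w4 = ¬c = ¬0 = 1
w5 = w4 ⊕ w3 = 1 ⊕ 0 = 1
w6 = e ⊕ w5 = 0 ⊕ 1 = 1
So w5 = 1 and w6 = 1.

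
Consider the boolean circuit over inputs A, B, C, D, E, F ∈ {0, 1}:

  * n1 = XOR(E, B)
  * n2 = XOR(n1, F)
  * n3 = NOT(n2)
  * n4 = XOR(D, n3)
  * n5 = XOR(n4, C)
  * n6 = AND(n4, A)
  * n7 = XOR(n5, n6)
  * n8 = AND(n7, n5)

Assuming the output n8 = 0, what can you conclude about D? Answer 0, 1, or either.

either

Both values of D occur among assignments with n8 = 0:
  D=0: A=0, B=0, C=0, D=0, E=0, F=1
  D=1: A=0, B=0, C=0, D=1, E=0, F=0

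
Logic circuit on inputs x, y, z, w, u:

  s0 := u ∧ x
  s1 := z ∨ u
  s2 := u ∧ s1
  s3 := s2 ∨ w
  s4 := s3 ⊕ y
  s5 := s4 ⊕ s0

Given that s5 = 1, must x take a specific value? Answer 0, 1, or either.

either

Both values of x occur among assignments with s5 = 1:
  x=0: x=0, y=0, z=0, w=0, u=1
  x=1: x=1, y=0, z=0, w=1, u=0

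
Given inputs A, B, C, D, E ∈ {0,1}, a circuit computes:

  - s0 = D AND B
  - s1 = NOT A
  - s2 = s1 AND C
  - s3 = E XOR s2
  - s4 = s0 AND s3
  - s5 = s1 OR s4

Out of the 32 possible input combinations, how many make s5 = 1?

s5 = s1 OR s4 must be 1, so at least one of s1, s4 is 1.
Enumerating the 32 input combinations, 18 give s5 = 1 and 14 give s5 = 0.

18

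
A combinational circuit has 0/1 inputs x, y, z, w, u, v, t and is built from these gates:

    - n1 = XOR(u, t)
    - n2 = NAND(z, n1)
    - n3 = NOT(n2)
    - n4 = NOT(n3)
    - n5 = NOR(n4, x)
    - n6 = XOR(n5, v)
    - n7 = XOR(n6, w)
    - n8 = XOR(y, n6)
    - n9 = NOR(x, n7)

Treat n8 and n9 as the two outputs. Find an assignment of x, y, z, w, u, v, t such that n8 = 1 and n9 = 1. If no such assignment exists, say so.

Check with x=0 y=1 z=1 w=0 u=1 v=0 t=1:
n1 = XOR(u, t) = XOR(1, 1) = 0
n2 = NAND(z, n1) = NAND(1, 0) = 1
n3 = NOT(n2) = NOT 1 = 0
n4 = NOT(n3) = NOT 0 = 1
n5 = NOR(n4, x) = NOR(1, 0) = 0
n6 = XOR(n5, v) = XOR(0, 0) = 0
n7 = XOR(n6, w) = XOR(0, 0) = 0
n8 = XOR(y, n6) = XOR(1, 0) = 1
n9 = NOR(x, n7) = NOR(0, 0) = 1
So n8 = 1 and n9 = 1.

x=0 y=1 z=1 w=0 u=1 v=0 t=1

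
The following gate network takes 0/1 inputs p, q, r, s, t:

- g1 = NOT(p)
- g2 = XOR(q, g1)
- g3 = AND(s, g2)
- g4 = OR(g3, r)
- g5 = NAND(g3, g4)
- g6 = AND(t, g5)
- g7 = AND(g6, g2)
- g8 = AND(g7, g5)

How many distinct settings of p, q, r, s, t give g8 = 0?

g8 = AND(g7, g5) must be 0, so at least one of g7, g5 is 0.
Enumerating the 32 input combinations, 28 give g8 = 0 and 4 give g8 = 1.

28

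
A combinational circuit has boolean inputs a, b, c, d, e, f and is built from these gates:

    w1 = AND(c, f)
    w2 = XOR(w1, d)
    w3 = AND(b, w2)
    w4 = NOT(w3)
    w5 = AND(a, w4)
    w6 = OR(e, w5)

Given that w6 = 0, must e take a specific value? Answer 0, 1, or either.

w6 = OR(e, w5) must be 0, so both e = 0 and w5 = 0.
w5 = AND(a, w4) must be 0, so at least one of a, w4 is 0.
Every assignment with w6 = 0 has e = 0; there are 20 such assignment(s).

0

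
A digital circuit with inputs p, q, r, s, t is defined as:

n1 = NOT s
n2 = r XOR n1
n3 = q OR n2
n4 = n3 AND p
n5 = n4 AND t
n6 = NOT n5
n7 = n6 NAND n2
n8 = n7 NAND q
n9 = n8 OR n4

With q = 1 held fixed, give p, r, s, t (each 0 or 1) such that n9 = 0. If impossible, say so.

Check with q = 1 and p=0, r=1, s=0, t=1:
n1 = NOT s = NOT 0 = 1
n2 = r XOR n1 = 1 XOR 1 = 0
n3 = q OR n2 = 1 OR 0 = 1
n4 = n3 AND p = 1 AND 0 = 0
n5 = n4 AND t = 0 AND 1 = 0
n6 = NOT n5 = NOT 0 = 1
n7 = n6 NAND n2 = 1 NAND 0 = 1
n8 = n7 NAND q = 1 NAND 1 = 0
n9 = n8 OR n4 = 0 OR 0 = 0
So n9 = 0.

p=0, r=1, s=0, t=1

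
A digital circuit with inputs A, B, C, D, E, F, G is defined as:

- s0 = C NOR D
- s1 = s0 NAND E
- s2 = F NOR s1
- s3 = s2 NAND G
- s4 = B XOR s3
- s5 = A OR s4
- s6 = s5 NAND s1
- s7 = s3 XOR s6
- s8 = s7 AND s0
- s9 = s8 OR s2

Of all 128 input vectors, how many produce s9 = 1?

20

s9 = s8 OR s2 must be 1, so at least one of s8, s2 is 1.
Enumerating the 128 input combinations, 20 give s9 = 1 and 108 give s9 = 0.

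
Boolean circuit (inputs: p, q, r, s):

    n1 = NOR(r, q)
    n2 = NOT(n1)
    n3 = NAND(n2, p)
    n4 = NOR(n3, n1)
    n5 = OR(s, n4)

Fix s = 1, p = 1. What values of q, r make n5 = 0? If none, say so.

no solution exists

With s = 1, p = 1 fixed, none of the 4 settings of q, r give n5 = 0.
For example, with q=0, r=1:
n1 = NOR(r, q) = NOR(1, 0) = 0
n2 = NOT(n1) = NOT 0 = 1
n3 = NAND(n2, p) = NAND(1, 1) = 0
n4 = NOR(n3, n1) = NOR(0, 0) = 1
n5 = OR(s, n4) = OR(1, 1) = 1
giving n5 = 1 ≠ 0.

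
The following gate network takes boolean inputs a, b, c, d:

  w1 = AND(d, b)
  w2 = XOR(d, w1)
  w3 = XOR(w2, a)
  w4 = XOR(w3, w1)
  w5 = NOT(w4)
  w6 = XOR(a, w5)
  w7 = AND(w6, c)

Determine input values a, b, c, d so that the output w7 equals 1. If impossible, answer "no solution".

a=0 b=0 c=1 d=0

Check with a=0 b=0 c=1 d=0:
w1 = AND(d, b) = AND(0, 0) = 0
w2 = XOR(d, w1) = XOR(0, 0) = 0
w3 = XOR(w2, a) = XOR(0, 0) = 0
w4 = XOR(w3, w1) = XOR(0, 0) = 0
w5 = NOT(w4) = NOT 0 = 1
w6 = XOR(a, w5) = XOR(0, 1) = 1
w7 = AND(w6, c) = AND(1, 1) = 1
So w7 = 1 as required.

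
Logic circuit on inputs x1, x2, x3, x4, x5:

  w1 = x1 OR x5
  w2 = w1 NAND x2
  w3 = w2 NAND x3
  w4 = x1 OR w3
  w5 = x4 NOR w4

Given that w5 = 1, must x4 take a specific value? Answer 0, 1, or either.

w5 = x4 NOR w4 must be 1, so both x4 = 0 and w4 = 0.
Every assignment with w5 = 1 has x4 = 0; there are 3 such assignment(s).
  x1=0, x2=0, x3=1, x4=0, x5=0
  x1=0, x2=0, x3=1, x4=0, x5=1
  x1=0, x2=1, x3=1, x4=0, x5=0

0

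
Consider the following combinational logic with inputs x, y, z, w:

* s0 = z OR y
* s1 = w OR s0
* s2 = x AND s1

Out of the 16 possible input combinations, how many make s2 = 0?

s2 = x AND s1 must be 0, so at least one of x, s1 is 0.
Enumerating the 16 input combinations, 9 give s2 = 0 and 7 give s2 = 1.

9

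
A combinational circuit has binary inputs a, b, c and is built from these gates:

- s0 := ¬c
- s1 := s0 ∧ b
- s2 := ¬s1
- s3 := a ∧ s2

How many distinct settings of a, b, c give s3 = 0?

s3 = a ∧ s2 must be 0, so at least one of a, s2 is 0.
Satisfying assignments:
  a=0, b=0, c=0
  a=0, b=0, c=1
  a=0, b=1, c=0
  a=0, b=1, c=1
  a=1, b=1, c=0

5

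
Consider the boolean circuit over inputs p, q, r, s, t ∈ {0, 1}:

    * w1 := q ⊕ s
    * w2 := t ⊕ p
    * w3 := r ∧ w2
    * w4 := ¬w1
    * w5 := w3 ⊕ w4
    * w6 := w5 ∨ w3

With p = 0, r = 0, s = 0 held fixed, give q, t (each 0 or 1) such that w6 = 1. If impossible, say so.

w6 = w5 ∨ w3 must be 1, so at least one of w5, w3 is 1.
Check with p = 0, r = 0, s = 0 and q=0, t=1:
w1 = q ⊕ s = 0 ⊕ 0 = 0
w2 = t ⊕ p = 1 ⊕ 0 = 1
w3 = r ∧ w2 = 0 ∧ 1 = 0
w4 = ¬w1 = ¬0 = 1
w5 = w3 ⊕ w4 = 0 ⊕ 1 = 1
w6 = w5 ∨ w3 = 1 ∨ 0 = 1
So w6 = 1.

q=0, t=1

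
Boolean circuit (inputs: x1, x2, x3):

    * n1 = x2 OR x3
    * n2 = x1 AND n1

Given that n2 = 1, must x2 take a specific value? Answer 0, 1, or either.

Both values of x2 occur among assignments with n2 = 1:
  x2=0: x1=1, x2=0, x3=1
  x2=1: x1=1, x2=1, x3=0

either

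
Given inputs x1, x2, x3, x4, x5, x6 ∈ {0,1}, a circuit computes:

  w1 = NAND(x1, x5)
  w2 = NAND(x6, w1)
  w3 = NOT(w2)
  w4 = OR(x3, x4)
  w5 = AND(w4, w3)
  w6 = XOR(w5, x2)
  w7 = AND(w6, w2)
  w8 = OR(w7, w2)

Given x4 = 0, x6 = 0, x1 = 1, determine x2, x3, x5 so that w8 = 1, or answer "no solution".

w8 = OR(w7, w2) must be 1, so at least one of w7, w2 is 1.
Check with x4 = 0, x6 = 0, x1 = 1 and x2=1, x3=1, x5=0:
w1 = NAND(x1, x5) = NAND(1, 0) = 1
w2 = NAND(x6, w1) = NAND(0, 1) = 1
w3 = NOT(w2) = NOT 1 = 0
w4 = OR(x3, x4) = OR(1, 0) = 1
w5 = AND(w4, w3) = AND(1, 0) = 0
w6 = XOR(w5, x2) = XOR(0, 1) = 1
w7 = AND(w6, w2) = AND(1, 1) = 1
w8 = OR(w7, w2) = OR(1, 1) = 1
So w8 = 1.

x2=1, x3=1, x5=0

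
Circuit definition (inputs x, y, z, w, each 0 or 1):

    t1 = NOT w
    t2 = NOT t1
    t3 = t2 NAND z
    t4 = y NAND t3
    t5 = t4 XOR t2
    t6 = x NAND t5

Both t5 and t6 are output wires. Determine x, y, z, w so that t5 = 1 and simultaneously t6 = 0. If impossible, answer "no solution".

x=1 y=1 z=0 w=1

Check with x=1 y=1 z=0 w=1:
t1 = NOT w = NOT 1 = 0
t2 = NOT t1 = NOT 0 = 1
t3 = t2 NAND z = 1 NAND 0 = 1
t4 = y NAND t3 = 1 NAND 1 = 0
t5 = t4 XOR t2 = 0 XOR 1 = 1
t6 = x NAND t5 = 1 NAND 1 = 0
So t5 = 1 and t6 = 0.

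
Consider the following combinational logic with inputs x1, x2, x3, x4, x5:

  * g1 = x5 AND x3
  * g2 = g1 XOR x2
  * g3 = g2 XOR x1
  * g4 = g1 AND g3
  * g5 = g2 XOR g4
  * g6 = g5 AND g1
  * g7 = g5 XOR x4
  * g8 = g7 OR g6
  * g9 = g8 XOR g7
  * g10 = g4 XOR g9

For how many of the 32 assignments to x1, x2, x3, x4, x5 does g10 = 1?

g10 = g4 XOR g9 must be 1, so g4 and g9 differ.
Satisfying assignments:
  x1=0, x2=0, x3=1, x4=0, x5=1
  x1=0, x2=0, x3=1, x4=1, x5=1
  x1=1, x2=0, x3=1, x4=1, x5=1
  x1=1, x2=1, x3=1, x4=0, x5=1

4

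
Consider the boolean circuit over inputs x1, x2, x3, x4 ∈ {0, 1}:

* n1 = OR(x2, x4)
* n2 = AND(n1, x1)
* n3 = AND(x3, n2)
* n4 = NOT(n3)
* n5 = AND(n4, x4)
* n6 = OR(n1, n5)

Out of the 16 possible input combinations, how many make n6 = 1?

12

n6 = OR(n1, n5) must be 1, so at least one of n1, n5 is 1.
Enumerating the 16 input combinations, 12 give n6 = 1 and 4 give n6 = 0.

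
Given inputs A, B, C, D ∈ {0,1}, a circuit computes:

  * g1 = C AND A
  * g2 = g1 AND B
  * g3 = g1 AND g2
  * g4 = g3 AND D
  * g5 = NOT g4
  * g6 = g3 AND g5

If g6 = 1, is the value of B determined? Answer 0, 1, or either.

g6 = g3 AND g5 must be 1, so both g3 = 1 and g5 = 1.
Every assignment with g6 = 1 has B = 1; there are 1 such assignment(s).
  A=1, B=1, C=1, D=0

1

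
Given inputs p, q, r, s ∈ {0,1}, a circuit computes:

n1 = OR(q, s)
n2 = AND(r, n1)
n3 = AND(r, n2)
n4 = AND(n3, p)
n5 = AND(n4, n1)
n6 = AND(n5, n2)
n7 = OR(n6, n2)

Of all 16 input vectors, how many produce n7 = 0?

n7 = OR(n6, n2) must be 0, so both n6 = 0 and n2 = 0.
n6 = AND(n5, n2) must be 0, so at least one of n5, n2 is 0.
n2 = AND(r, n1) must be 0, so at least one of r, n1 is 0.
Enumerating the 16 input combinations, 10 give n7 = 0 and 6 give n7 = 1.

10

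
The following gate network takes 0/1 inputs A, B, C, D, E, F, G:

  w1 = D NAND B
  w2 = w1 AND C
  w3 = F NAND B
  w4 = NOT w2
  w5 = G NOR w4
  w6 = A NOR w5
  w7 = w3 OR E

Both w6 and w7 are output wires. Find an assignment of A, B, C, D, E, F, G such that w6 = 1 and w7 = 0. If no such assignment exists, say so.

Check with A=0 B=1 C=1 D=1 E=0 F=1 G=1:
w1 = D NAND B = 1 NAND 1 = 0
w2 = w1 AND C = 0 AND 1 = 0
w3 = F NAND B = 1 NAND 1 = 0
w4 = NOT w2 = NOT 0 = 1
w5 = G NOR w4 = 1 NOR 1 = 0
w6 = A NOR w5 = 0 NOR 0 = 1
w7 = w3 OR E = 0 OR 0 = 0
So w6 = 1 and w7 = 0.

A=0 B=1 C=1 D=1 E=0 F=1 G=1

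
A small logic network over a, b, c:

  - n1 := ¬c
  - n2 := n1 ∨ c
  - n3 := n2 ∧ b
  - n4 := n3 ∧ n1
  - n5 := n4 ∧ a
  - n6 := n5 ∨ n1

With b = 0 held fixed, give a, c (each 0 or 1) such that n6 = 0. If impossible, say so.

a=0, c=1

Check with b = 0 and a=0, c=1:
n1 = ¬c = ¬1 = 0
n2 = n1 ∨ c = 0 ∨ 1 = 1
n3 = n2 ∧ b = 1 ∧ 0 = 0
n4 = n3 ∧ n1 = 0 ∧ 0 = 0
n5 = n4 ∧ a = 0 ∧ 0 = 0
n6 = n5 ∨ n1 = 0 ∨ 0 = 0
So n6 = 0.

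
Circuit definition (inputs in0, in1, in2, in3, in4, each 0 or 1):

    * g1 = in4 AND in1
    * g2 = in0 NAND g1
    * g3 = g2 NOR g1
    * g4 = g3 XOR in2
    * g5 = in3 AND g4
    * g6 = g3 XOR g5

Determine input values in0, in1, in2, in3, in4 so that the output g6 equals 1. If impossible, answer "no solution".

g6 = g3 XOR g5 must be 1, so g3 and g5 differ.
Check with in0=1, in1=0, in2=1, in3=1, in4=0:
g1 = in4 AND in1 = 0 AND 0 = 0
g2 = in0 NAND g1 = 1 NAND 0 = 1
g3 = g2 NOR g1 = 1 NOR 0 = 0
g4 = g3 XOR in2 = 0 XOR 1 = 1
g5 = in3 AND g4 = 1 AND 1 = 1
g6 = g3 XOR g5 = 0 XOR 1 = 1
So g6 = 1 as required.

in0=1, in1=0, in2=1, in3=1, in4=0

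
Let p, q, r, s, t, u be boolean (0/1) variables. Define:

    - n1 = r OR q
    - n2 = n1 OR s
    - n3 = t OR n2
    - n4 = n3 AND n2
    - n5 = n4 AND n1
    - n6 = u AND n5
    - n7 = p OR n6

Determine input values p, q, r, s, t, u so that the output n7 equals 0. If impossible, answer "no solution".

n7 = p OR n6 must be 0, so both p = 0 and n6 = 0.
n6 = u AND n5 must be 0, so at least one of u, n5 is 0.
Check with p=0, q=1, r=1, s=0, t=1, u=0:
n1 = r OR q = 1 OR 1 = 1
n2 = n1 OR s = 1 OR 0 = 1
n3 = t OR n2 = 1 OR 1 = 1
n4 = n3 AND n2 = 1 AND 1 = 1
n5 = n4 AND n1 = 1 AND 1 = 1
n6 = u AND n5 = 0 AND 1 = 0
n7 = p OR n6 = 0 OR 0 = 0
So n7 = 0 as required.

p=0, q=1, r=1, s=0, t=1, u=0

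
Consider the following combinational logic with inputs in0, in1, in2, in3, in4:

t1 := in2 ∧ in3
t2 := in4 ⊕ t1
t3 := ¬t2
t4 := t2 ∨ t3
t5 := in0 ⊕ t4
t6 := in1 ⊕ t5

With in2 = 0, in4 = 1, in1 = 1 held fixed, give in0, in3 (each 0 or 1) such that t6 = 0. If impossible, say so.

Check with in2 = 0, in4 = 1, in1 = 1 and in0=0, in3=1:
t1 = in2 ∧ in3 = 0 ∧ 1 = 0
t2 = in4 ⊕ t1 = 1 ⊕ 0 = 1
t3 = ¬t2 = ¬1 = 0
t4 = t2 ∨ t3 = 1 ∨ 0 = 1
t5 = in0 ⊕ t4 = 0 ⊕ 1 = 1
t6 = in1 ⊕ t5 = 1 ⊕ 1 = 0
So t6 = 0.

in0=0, in3=1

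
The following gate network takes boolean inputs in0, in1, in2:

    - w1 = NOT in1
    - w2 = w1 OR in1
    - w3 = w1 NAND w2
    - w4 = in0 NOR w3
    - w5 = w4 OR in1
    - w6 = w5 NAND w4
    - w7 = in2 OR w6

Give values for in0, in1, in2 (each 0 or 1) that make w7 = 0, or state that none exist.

w7 = in2 OR w6 must be 0, so both in2 = 0 and w6 = 0.
Check with in0=0, in1=0, in2=0:
w1 = NOT in1 = NOT 0 = 1
w2 = w1 OR in1 = 1 OR 0 = 1
w3 = w1 NAND w2 = 1 NAND 1 = 0
w4 = in0 NOR w3 = 0 NOR 0 = 1
w5 = w4 OR in1 = 1 OR 0 = 1
w6 = w5 NAND w4 = 1 NAND 1 = 0
w7 = in2 OR w6 = 0 OR 0 = 0
So w7 = 0 as required.

in0=0, in1=0, in2=0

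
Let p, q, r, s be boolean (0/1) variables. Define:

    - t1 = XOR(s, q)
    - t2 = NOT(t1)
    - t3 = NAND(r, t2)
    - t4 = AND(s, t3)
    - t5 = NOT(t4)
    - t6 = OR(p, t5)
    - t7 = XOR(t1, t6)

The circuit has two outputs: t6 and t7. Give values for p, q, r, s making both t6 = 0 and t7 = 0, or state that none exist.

Check with p=0, q=1, r=0, s=1:
t1 = XOR(s, q) = XOR(1, 1) = 0
t2 = NOT(t1) = NOT 0 = 1
t3 = NAND(r, t2) = NAND(0, 1) = 1
t4 = AND(s, t3) = AND(1, 1) = 1
t5 = NOT(t4) = NOT 1 = 0
t6 = OR(p, t5) = OR(0, 0) = 0
t7 = XOR(t1, t6) = XOR(0, 0) = 0
So t6 = 0 and t7 = 0.

p=0, q=1, r=0, s=1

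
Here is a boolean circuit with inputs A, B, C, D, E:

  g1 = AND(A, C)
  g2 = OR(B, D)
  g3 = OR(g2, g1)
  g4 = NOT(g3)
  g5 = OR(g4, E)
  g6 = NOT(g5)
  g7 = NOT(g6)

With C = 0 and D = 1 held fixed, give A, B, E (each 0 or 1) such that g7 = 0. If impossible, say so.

A=1, B=1, E=0

g7 = NOT(g6) must be 0, so g6 = 1.
Check with C = 0 and D = 1 and A=1, B=1, E=0:
g1 = AND(A, C) = AND(1, 0) = 0
g2 = OR(B, D) = OR(1, 1) = 1
g3 = OR(g2, g1) = OR(1, 0) = 1
g4 = NOT(g3) = NOT 1 = 0
g5 = OR(g4, E) = OR(0, 0) = 0
g6 = NOT(g5) = NOT 0 = 1
g7 = NOT(g6) = NOT 1 = 0
So g7 = 0.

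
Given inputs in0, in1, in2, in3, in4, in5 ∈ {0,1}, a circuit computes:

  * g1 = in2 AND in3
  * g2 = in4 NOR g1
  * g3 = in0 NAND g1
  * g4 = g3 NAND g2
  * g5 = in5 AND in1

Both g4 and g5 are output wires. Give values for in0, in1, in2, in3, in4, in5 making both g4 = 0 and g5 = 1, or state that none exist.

in0=1 in1=1 in2=0 in3=0 in4=0 in5=1

Check with in0=1 in1=1 in2=0 in3=0 in4=0 in5=1:
g1 = in2 AND in3 = 0 AND 0 = 0
g2 = in4 NOR g1 = 0 NOR 0 = 1
g3 = in0 NAND g1 = 1 NAND 0 = 1
g4 = g3 NAND g2 = 1 NAND 1 = 0
g5 = in5 AND in1 = 1 AND 1 = 1
So g4 = 0 and g5 = 1.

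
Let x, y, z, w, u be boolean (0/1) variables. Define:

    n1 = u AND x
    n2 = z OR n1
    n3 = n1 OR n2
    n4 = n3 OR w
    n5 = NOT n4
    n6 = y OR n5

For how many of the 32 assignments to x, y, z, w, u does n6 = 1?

n6 = y OR n5 must be 1, so at least one of y, n5 is 1.
Enumerating the 32 input combinations, 19 give n6 = 1 and 13 give n6 = 0.

19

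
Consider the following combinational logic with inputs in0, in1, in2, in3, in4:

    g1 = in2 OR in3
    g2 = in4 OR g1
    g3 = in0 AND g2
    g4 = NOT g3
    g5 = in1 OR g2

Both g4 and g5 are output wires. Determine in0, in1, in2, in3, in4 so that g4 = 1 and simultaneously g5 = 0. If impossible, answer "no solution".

Check with in0=0, in1=0, in2=0, in3=0, in4=0:
g1 = in2 OR in3 = 0 OR 0 = 0
g2 = in4 OR g1 = 0 OR 0 = 0
g3 = in0 AND g2 = 0 AND 0 = 0
g4 = NOT g3 = NOT 0 = 1
g5 = in1 OR g2 = 0 OR 0 = 0
So g4 = 1 and g5 = 0.

in0=0, in1=0, in2=0, in3=0, in4=0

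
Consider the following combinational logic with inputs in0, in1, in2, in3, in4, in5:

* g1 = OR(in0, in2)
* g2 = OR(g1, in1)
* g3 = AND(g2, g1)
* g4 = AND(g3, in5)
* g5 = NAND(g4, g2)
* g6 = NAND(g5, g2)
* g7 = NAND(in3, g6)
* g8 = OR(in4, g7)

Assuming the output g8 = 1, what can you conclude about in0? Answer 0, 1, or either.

either

Both values of in0 occur among assignments with g8 = 1:
  in0=0: in0=0, in1=0, in2=0, in3=0, in4=0, in5=0
  in0=1: in0=1, in1=0, in2=0, in3=0, in4=0, in5=0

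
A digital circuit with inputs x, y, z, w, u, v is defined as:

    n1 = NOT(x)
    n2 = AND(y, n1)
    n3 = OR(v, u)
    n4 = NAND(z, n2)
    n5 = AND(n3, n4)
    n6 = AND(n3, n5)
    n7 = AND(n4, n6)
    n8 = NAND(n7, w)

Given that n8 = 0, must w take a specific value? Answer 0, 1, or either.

n8 = NAND(n7, w) must be 0, so both n7 = 1 and w = 1.
Every assignment with n8 = 0 has w = 1; there are 21 such assignment(s).

1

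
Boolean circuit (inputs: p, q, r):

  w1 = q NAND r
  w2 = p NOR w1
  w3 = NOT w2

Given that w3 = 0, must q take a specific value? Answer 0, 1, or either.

1

w3 = NOT w2 must be 0, so w2 = 1.
w2 = p NOR w1 must be 1, so both p = 0 and w1 = 0.
w1 = q NAND r must be 0, so both q = 1 and r = 1.
Every assignment with w3 = 0 has q = 1; there are 1 such assignment(s).
  p=0, q=1, r=1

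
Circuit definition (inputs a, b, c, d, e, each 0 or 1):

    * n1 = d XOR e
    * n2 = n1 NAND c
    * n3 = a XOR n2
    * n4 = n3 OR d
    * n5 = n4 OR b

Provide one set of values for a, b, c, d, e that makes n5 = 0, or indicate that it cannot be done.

a=1, b=0, c=0, d=0, e=0

n5 = n4 OR b must be 0, so both n4 = 0 and b = 0.
n4 = n3 OR d must be 0, so both n3 = 0 and d = 0.
n3 = a XOR n2 must be 0, so a and n2 are equal.
Check with a=1, b=0, c=0, d=0, e=0:
n1 = d XOR e = 0 XOR 0 = 0
n2 = n1 NAND c = 0 NAND 0 = 1
n3 = a XOR n2 = 1 XOR 1 = 0
n4 = n3 OR d = 0 OR 0 = 0
n5 = n4 OR b = 0 OR 0 = 0
So n5 = 0 as required.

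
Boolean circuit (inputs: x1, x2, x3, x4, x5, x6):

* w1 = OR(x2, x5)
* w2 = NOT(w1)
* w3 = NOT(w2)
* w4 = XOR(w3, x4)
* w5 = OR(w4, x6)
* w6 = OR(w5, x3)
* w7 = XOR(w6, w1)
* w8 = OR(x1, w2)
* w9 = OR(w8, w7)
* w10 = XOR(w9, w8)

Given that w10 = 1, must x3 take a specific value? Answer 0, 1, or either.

0

w10 = XOR(w9, w8) must be 1, so w9 and w8 differ.
Every assignment with w10 = 1 has x3 = 0; there are 3 such assignment(s).
  x1=0, x2=0, x3=0, x4=1, x5=1, x6=0
  x1=0, x2=1, x3=0, x4=1, x5=0, x6=0
  x1=0, x2=1, x3=0, x4=1, x5=1, x6=0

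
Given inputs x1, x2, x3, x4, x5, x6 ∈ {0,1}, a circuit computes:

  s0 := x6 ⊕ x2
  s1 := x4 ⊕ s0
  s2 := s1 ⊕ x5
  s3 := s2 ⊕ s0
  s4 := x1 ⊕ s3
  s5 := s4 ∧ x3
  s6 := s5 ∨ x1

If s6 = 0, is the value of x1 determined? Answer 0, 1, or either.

s6 = s5 ∨ x1 must be 0, so both s5 = 0 and x1 = 0.
s5 = s4 ∧ x3 must be 0, so at least one of s4, x3 is 0.
Every assignment with s6 = 0 has x1 = 0; there are 24 such assignment(s).

0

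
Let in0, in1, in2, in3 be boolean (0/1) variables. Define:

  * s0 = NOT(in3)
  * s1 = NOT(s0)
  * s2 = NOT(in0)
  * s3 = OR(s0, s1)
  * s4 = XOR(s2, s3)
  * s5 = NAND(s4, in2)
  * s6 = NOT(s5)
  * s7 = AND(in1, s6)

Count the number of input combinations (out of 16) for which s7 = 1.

2

s7 = AND(in1, s6) must be 1, so both in1 = 1 and s6 = 1.
Satisfying assignments:
  in0=1, in1=1, in2=1, in3=0
  in0=1, in1=1, in2=1, in3=1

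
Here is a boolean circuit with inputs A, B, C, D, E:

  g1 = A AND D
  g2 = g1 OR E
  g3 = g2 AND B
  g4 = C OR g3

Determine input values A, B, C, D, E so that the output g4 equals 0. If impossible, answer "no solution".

g4 = C OR g3 must be 0, so both C = 0 and g3 = 0.
g3 = g2 AND B must be 0, so at least one of g2, B is 0.
Check with A=1, B=0, C=0, D=0, E=0:
g1 = A AND D = 1 AND 0 = 0
g2 = g1 OR E = 0 OR 0 = 0
g3 = g2 AND B = 0 AND 0 = 0
g4 = C OR g3 = 0 OR 0 = 0
So g4 = 0 as required.

A=1, B=0, C=0, D=0, E=0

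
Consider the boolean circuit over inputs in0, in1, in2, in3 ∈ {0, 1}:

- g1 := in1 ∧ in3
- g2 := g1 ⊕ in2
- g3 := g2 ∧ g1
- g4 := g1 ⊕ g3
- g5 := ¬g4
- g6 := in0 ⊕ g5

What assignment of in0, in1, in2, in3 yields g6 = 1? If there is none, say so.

g6 = in0 ⊕ g5 must be 1, so in0 and g5 differ.
Check with in0=0 in1=1 in2=1 in3=0:
g1 = in1 ∧ in3 = 1 ∧ 0 = 0
g2 = g1 ⊕ in2 = 0 ⊕ 1 = 1
g3 = g2 ∧ g1 = 1 ∧ 0 = 0
g4 = g1 ⊕ g3 = 0 ⊕ 0 = 0
g5 = ¬g4 = ¬0 = 1
g6 = in0 ⊕ g5 = 0 ⊕ 1 = 1
So g6 = 1 as required.

in0=0 in1=1 in2=1 in3=0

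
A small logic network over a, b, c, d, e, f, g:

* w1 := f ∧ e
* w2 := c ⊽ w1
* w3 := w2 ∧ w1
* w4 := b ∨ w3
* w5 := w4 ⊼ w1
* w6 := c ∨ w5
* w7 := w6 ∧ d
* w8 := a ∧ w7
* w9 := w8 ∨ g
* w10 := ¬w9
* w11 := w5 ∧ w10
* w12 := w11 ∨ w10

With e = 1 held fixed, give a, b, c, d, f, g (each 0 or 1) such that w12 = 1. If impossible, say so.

a=1, b=1, c=0, d=0, f=1, g=0

w12 = w11 ∨ w10 must be 1, so at least one of w11, w10 is 1.
Check with e = 1 and a=1, b=1, c=0, d=0, f=1, g=0:
w1 = f ∧ e = 1 ∧ 1 = 1
w2 = c ⊽ w1 = 0 ⊽ 1 = 0
w3 = w2 ∧ w1 = 0 ∧ 1 = 0
w4 = b ∨ w3 = 1 ∨ 0 = 1
w5 = w4 ⊼ w1 = 1 ⊼ 1 = 0
w6 = c ∨ w5 = 0 ∨ 0 = 0
w7 = w6 ∧ d = 0 ∧ 0 = 0
w8 = a ∧ w7 = 1 ∧ 0 = 0
w9 = w8 ∨ g = 0 ∨ 0 = 0
w10 = ¬w9 = ¬0 = 1
w11 = w5 ∧ w10 = 0 ∧ 1 = 0
w12 = w11 ∨ w10 = 0 ∨ 1 = 1
So w12 = 1.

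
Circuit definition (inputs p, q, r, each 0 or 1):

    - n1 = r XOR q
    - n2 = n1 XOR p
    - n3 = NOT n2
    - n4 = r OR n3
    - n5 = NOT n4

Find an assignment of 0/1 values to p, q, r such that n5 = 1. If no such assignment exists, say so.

p=1, q=0, r=0

n5 = NOT n4 must be 1, so n4 = 0.
n4 = r OR n3 must be 0, so both r = 0 and n3 = 0.
n3 = NOT n2 must be 0, so n2 = 1.
Check with p=1, q=0, r=0:
n1 = r XOR q = 0 XOR 0 = 0
n2 = n1 XOR p = 0 XOR 1 = 1
n3 = NOT n2 = NOT 1 = 0
n4 = r OR n3 = 0 OR 0 = 0
n5 = NOT n4 = NOT 0 = 1
So n5 = 1 as required.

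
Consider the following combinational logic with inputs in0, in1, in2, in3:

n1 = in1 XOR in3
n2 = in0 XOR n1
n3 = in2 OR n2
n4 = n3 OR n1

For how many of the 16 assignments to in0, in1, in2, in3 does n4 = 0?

n4 = n3 OR n1 must be 0, so both n3 = 0 and n1 = 0.
n3 = in2 OR n2 must be 0, so both in2 = 0 and n2 = 0.
Satisfying assignments:
  in0=0, in1=0, in2=0, in3=0
  in0=0, in1=1, in2=0, in3=1

2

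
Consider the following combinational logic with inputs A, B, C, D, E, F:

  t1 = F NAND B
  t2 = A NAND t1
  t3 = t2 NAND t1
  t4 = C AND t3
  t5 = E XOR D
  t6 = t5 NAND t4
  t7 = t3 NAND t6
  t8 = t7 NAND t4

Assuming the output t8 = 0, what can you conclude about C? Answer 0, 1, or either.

1

t8 = t7 NAND t4 must be 0, so both t7 = 1 and t4 = 1.
Every assignment with t8 = 0 has C = 1; there are 10 such assignment(s).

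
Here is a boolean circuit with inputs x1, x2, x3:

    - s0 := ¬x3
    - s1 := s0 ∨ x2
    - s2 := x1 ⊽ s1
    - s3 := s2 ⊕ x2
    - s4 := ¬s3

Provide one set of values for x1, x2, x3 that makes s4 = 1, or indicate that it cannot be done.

x1=1 x2=0 x3=0

s4 = ¬s3 must be 1, so s3 = 0.
Check with x1=1 x2=0 x3=0:
s0 = ¬x3 = ¬0 = 1
s1 = s0 ∨ x2 = 1 ∨ 0 = 1
s2 = x1 ⊽ s1 = 1 ⊽ 1 = 0
s3 = s2 ⊕ x2 = 0 ⊕ 0 = 0
s4 = ¬s3 = ¬0 = 1
So s4 = 1 as required.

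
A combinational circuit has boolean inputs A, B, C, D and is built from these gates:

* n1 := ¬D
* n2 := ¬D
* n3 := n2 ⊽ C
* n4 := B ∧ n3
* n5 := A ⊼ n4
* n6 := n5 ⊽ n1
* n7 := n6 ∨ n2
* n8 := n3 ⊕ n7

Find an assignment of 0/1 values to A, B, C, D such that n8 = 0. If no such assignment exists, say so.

A=1 B=1 C=0 D=1

Check with A=1 B=1 C=0 D=1:
n1 = ¬D = ¬1 = 0
n2 = ¬D = ¬1 = 0
n3 = n2 ⊽ C = 0 ⊽ 0 = 1
n4 = B ∧ n3 = 1 ∧ 1 = 1
n5 = A ⊼ n4 = 1 ⊼ 1 = 0
n6 = n5 ⊽ n1 = 0 ⊽ 0 = 1
n7 = n6 ∨ n2 = 1 ∨ 0 = 1
n8 = n3 ⊕ n7 = 1 ⊕ 1 = 0
So n8 = 0 as required.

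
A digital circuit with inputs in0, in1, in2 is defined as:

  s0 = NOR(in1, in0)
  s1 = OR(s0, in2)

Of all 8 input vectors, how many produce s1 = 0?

3

s1 = OR(s0, in2) must be 0, so both s0 = 0 and in2 = 0.
Satisfying assignments:
  in0=0, in1=1, in2=0
  in0=1, in1=0, in2=0
  in0=1, in1=1, in2=0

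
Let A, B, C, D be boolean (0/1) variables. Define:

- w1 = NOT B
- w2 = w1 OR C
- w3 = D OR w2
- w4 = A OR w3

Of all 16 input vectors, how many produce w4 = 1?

w4 = A OR w3 must be 1, so at least one of A, w3 is 1.
Enumerating the 16 input combinations, 15 give w4 = 1 and 1 give w4 = 0.

15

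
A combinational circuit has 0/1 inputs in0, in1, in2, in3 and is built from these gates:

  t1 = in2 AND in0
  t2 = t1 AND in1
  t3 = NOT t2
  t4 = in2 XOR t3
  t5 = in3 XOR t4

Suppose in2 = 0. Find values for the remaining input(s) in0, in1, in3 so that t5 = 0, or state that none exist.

in0=0, in1=0, in3=1

Check with in2 = 0 and in0=0, in1=0, in3=1:
t1 = in2 AND in0 = 0 AND 0 = 0
t2 = t1 AND in1 = 0 AND 0 = 0
t3 = NOT t2 = NOT 0 = 1
t4 = in2 XOR t3 = 0 XOR 1 = 1
t5 = in3 XOR t4 = 1 XOR 1 = 0
So t5 = 0.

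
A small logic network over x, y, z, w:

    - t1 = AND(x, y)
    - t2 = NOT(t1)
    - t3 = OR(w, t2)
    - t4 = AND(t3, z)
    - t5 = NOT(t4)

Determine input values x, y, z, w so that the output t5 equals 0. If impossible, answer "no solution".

x=0 y=0 z=1 w=0

Check with x=0 y=0 z=1 w=0:
t1 = AND(x, y) = AND(0, 0) = 0
t2 = NOT(t1) = NOT 0 = 1
t3 = OR(w, t2) = OR(0, 1) = 1
t4 = AND(t3, z) = AND(1, 1) = 1
t5 = NOT(t4) = NOT 1 = 0
So t5 = 0 as required.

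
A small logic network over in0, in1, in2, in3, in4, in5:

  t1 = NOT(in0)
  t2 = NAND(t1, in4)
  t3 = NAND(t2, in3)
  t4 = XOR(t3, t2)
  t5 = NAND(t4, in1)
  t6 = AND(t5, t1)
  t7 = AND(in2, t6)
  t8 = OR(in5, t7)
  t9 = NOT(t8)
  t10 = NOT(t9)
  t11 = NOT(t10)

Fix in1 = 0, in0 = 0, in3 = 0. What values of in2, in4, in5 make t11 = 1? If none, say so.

in2=0 in4=1 in5=0

t11 = NOT(t10) must be 1, so t10 = 0.
Check with in1 = 0, in0 = 0, in3 = 0 and in2=0, in4=1, in5=0:
t1 = NOT(in0) = NOT 0 = 1
t2 = NAND(t1, in4) = NAND(1, 1) = 0
t3 = NAND(t2, in3) = NAND(0, 0) = 1
t4 = XOR(t3, t2) = XOR(1, 0) = 1
t5 = NAND(t4, in1) = NAND(1, 0) = 1
t6 = AND(t5, t1) = AND(1, 1) = 1
t7 = AND(in2, t6) = AND(0, 1) = 0
t8 = OR(in5, t7) = OR(0, 0) = 0
t9 = NOT(t8) = NOT 0 = 1
t10 = NOT(t9) = NOT 1 = 0
t11 = NOT(t10) = NOT 0 = 1
So t11 = 1.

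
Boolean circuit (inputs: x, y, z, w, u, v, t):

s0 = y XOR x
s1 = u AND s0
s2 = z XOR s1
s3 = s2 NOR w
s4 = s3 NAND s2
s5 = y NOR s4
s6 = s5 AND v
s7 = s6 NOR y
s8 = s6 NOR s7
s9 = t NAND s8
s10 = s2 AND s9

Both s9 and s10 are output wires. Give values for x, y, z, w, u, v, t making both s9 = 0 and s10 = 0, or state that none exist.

Check with x=0, y=1, z=0, w=0, u=0, v=0, t=1:
s0 = y XOR x = 1 XOR 0 = 1
s1 = u AND s0 = 0 AND 1 = 0
s2 = z XOR s1 = 0 XOR 0 = 0
s3 = s2 NOR w = 0 NOR 0 = 1
s4 = s3 NAND s2 = 1 NAND 0 = 1
s5 = y NOR s4 = 1 NOR 1 = 0
s6 = s5 AND v = 0 AND 0 = 0
s7 = s6 NOR y = 0 NOR 1 = 0
s8 = s6 NOR s7 = 0 NOR 0 = 1
s9 = t NAND s8 = 1 NAND 1 = 0
s10 = s2 AND s9 = 0 AND 0 = 0
So s9 = 0 and s10 = 0.

x=0, y=1, z=0, w=0, u=0, v=0, t=1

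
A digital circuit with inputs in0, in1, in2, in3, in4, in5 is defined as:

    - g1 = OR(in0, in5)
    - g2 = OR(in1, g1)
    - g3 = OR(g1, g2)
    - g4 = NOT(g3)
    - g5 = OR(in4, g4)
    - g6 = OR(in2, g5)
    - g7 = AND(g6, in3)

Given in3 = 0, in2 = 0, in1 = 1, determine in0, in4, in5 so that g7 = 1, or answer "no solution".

no solution exists

With in3 = 0, in2 = 0, in1 = 1 fixed, none of the 8 settings of in0, in4, in5 give g7 = 1.
For example, with in0=0, in4=0, in5=0:
g1 = OR(in0, in5) = OR(0, 0) = 0
g2 = OR(in1, g1) = OR(1, 0) = 1
g3 = OR(g1, g2) = OR(0, 1) = 1
g4 = NOT(g3) = NOT 1 = 0
g5 = OR(in4, g4) = OR(0, 0) = 0
g6 = OR(in2, g5) = OR(0, 0) = 0
g7 = AND(g6, in3) = AND(0, 0) = 0
giving g7 = 0 ≠ 1.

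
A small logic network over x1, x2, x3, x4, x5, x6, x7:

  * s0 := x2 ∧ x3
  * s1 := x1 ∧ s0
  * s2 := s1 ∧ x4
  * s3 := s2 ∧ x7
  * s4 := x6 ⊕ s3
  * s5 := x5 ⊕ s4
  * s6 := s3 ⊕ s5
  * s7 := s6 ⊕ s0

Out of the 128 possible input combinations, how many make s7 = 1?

64

s7 = s6 ⊕ s0 must be 1, so s6 and s0 differ.
Enumerating the 128 input combinations, 64 give s7 = 1 and 64 give s7 = 0.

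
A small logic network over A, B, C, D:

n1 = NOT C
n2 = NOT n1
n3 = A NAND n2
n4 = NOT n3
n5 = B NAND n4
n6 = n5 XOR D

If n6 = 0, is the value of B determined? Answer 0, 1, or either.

either

Both values of B occur among assignments with n6 = 0:
  B=0: A=0, B=0, C=0, D=1
  B=1: A=0, B=1, C=0, D=1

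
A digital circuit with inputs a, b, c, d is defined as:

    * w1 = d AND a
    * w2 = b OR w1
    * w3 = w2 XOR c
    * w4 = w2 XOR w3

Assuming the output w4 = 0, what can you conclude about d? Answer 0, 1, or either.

Both values of d occur among assignments with w4 = 0:
  d=0: a=0, b=0, c=0, d=0
  d=1: a=0, b=0, c=0, d=1

either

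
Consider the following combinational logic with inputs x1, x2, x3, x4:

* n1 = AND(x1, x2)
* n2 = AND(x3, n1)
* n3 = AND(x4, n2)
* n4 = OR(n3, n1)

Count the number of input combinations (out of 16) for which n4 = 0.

12

n4 = OR(n3, n1) must be 0, so both n3 = 0 and n1 = 0.
n3 = AND(x4, n2) must be 0, so at least one of x4, n2 is 0.
n1 = AND(x1, x2) must be 0, so at least one of x1, x2 is 0.
Enumerating the 16 input combinations, 12 give n4 = 0 and 4 give n4 = 1.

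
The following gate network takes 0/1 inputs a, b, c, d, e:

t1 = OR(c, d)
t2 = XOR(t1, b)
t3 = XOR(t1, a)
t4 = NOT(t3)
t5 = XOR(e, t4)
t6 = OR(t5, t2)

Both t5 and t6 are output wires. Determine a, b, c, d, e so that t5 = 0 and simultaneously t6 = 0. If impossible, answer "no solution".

Check with a=0 b=1 c=1 d=0 e=0:
t1 = OR(c, d) = OR(1, 0) = 1
t2 = XOR(t1, b) = XOR(1, 1) = 0
t3 = XOR(t1, a) = XOR(1, 0) = 1
t4 = NOT(t3) = NOT 1 = 0
t5 = XOR(e, t4) = XOR(0, 0) = 0
t6 = OR(t5, t2) = OR(0, 0) = 0
So t5 = 0 and t6 = 0.

a=0 b=1 c=1 d=0 e=0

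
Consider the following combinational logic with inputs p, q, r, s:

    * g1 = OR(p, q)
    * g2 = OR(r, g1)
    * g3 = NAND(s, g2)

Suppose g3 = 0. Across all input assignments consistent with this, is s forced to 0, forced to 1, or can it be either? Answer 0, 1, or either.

g3 = NAND(s, g2) must be 0, so both s = 1 and g2 = 1.
Every assignment with g3 = 0 has s = 1; there are 7 such assignment(s).

1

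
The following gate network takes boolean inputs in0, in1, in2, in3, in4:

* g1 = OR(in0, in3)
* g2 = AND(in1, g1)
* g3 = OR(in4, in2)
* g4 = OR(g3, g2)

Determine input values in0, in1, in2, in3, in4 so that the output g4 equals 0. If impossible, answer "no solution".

g4 = OR(g3, g2) must be 0, so both g3 = 0 and g2 = 0.
g3 = OR(in4, in2) must be 0, so both in4 = 0 and in2 = 0.
Check with in0=1, in1=0, in2=0, in3=0, in4=0:
g1 = OR(in0, in3) = OR(1, 0) = 1
g2 = AND(in1, g1) = AND(0, 1) = 0
g3 = OR(in4, in2) = OR(0, 0) = 0
g4 = OR(g3, g2) = OR(0, 0) = 0
So g4 = 0 as required.

in0=1, in1=0, in2=0, in3=0, in4=0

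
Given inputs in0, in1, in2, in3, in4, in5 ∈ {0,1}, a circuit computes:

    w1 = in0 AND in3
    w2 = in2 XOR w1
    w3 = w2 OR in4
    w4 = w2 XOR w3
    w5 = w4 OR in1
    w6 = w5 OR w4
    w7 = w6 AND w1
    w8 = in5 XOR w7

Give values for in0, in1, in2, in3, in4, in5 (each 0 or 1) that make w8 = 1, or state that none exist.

w8 = in5 XOR w7 must be 1, so in5 and w7 differ.
Check with in0=0, in1=1, in2=0, in3=0, in4=1, in5=1:
w1 = in0 AND in3 = 0 AND 0 = 0
w2 = in2 XOR w1 = 0 XOR 0 = 0
w3 = w2 OR in4 = 0 OR 1 = 1
w4 = w2 XOR w3 = 0 XOR 1 = 1
w5 = w4 OR in1 = 1 OR 1 = 1
w6 = w5 OR w4 = 1 OR 1 = 1
w7 = w6 AND w1 = 1 AND 0 = 0
w8 = in5 XOR w7 = 1 XOR 0 = 1
So w8 = 1 as required.

in0=0, in1=1, in2=0, in3=0, in4=1, in5=1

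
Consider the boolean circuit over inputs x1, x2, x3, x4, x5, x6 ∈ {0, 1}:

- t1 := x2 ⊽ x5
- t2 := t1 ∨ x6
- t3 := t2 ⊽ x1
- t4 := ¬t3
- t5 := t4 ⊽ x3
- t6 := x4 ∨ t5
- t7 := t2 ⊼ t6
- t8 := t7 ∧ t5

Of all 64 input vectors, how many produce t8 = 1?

6

t8 = t7 ∧ t5 must be 1, so both t7 = 1 and t5 = 1.
t7 = t2 ⊼ t6 must be 1, so at least one of t2, t6 is 0.
t5 = t4 ⊽ x3 must be 1, so both t4 = 0 and x3 = 0.
Satisfying assignments:
  x1=0, x2=0, x3=0, x4=0, x5=1, x6=0
  x1=0, x2=0, x3=0, x4=1, x5=1, x6=0
  x1=0, x2=1, x3=0, x4=0, x5=0, x6=0
  x1=0, x2=1, x3=0, x4=0, x5=1, x6=0
  x1=0, x2=1, x3=0, x4=1, x5=0, x6=0
  x1=0, x2=1, x3=0, x4=1, x5=1, x6=0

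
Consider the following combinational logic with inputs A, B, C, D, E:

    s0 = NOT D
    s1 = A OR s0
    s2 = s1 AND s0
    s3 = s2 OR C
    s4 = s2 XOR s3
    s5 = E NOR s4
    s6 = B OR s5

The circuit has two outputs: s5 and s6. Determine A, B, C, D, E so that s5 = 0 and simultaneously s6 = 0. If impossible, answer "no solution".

Check with A=1, B=0, C=0, D=1, E=1:
s0 = NOT D = NOT 1 = 0
s1 = A OR s0 = 1 OR 0 = 1
s2 = s1 AND s0 = 1 AND 0 = 0
s3 = s2 OR C = 0 OR 0 = 0
s4 = s2 XOR s3 = 0 XOR 0 = 0
s5 = E NOR s4 = 1 NOR 0 = 0
s6 = B OR s5 = 0 OR 0 = 0
So s5 = 0 and s6 = 0.

A=1, B=0, C=0, D=1, E=1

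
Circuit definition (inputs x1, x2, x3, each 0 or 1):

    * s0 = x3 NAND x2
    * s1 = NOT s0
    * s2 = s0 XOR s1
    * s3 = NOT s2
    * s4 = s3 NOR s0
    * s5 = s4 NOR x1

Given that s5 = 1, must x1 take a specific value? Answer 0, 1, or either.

0

s5 = s4 NOR x1 must be 1, so both s4 = 0 and x1 = 0.
s4 = s3 NOR s0 must be 0, so at least one of s3, s0 is 1.
Every assignment with s5 = 1 has x1 = 0; there are 3 such assignment(s).
  x1=0, x2=0, x3=0
  x1=0, x2=0, x3=1
  x1=0, x2=1, x3=0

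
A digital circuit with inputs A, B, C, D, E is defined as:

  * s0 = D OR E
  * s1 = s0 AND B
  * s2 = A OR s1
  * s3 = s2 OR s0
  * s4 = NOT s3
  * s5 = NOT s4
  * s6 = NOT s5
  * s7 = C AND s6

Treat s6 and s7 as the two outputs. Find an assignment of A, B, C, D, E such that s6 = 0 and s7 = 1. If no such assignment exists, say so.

Across all 32 input combinations, none give both s6 = 0 and s7 = 1.

no solution exists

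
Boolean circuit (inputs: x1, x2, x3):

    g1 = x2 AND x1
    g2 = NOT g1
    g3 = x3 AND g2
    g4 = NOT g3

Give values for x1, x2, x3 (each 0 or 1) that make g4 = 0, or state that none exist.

Check with x1=0, x2=0, x3=1:
g1 = x2 AND x1 = 0 AND 0 = 0
g2 = NOT g1 = NOT 0 = 1
g3 = x3 AND g2 = 1 AND 1 = 1
g4 = NOT g3 = NOT 1 = 0
So g4 = 0 as required.

x1=0, x2=0, x3=1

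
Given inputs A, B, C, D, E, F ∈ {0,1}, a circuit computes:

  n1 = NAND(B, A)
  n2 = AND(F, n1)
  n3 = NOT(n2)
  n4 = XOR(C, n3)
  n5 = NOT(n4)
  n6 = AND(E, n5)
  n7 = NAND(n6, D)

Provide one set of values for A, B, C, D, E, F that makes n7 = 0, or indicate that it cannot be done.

A=0, B=1, C=1, D=1, E=1, F=0

n7 = NAND(n6, D) must be 0, so both n6 = 1 and D = 1.
Check with A=0, B=1, C=1, D=1, E=1, F=0:
n1 = NAND(B, A) = NAND(1, 0) = 1
n2 = AND(F, n1) = AND(0, 1) = 0
n3 = NOT(n2) = NOT 0 = 1
n4 = XOR(C, n3) = XOR(1, 1) = 0
n5 = NOT(n4) = NOT 0 = 1
n6 = AND(E, n5) = AND(1, 1) = 1
n7 = NAND(n6, D) = NAND(1, 1) = 0
So n7 = 0 as required.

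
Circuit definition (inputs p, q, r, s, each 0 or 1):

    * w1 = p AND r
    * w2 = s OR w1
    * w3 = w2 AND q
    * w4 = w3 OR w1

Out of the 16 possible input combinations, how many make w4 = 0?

w4 = w3 OR w1 must be 0, so both w3 = 0 and w1 = 0.
Enumerating the 16 input combinations, 9 give w4 = 0 and 7 give w4 = 1.

9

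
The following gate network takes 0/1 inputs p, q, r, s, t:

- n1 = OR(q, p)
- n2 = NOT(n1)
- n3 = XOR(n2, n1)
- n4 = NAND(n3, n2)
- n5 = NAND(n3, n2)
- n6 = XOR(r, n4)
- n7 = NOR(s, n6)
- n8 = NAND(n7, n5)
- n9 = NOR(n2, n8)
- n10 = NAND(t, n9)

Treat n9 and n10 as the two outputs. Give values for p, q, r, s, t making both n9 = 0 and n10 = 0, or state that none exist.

Across all 32 input combinations, none give both n9 = 0 and n10 = 0.

no solution exists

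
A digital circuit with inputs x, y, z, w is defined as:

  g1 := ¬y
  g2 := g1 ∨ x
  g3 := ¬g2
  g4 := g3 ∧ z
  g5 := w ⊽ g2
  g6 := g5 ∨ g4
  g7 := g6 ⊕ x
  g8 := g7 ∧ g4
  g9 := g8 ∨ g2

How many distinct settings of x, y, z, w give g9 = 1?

g9 = g8 ∨ g2 must be 1, so at least one of g8, g2 is 1.
Enumerating the 16 input combinations, 14 give g9 = 1 and 2 give g9 = 0.

14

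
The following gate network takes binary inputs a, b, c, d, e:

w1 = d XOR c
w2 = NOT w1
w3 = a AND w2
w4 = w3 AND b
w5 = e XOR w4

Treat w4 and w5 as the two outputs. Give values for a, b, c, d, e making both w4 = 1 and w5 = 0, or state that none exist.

a=1 b=1 c=0 d=0 e=1

Check with a=1 b=1 c=0 d=0 e=1:
w1 = d XOR c = 0 XOR 0 = 0
w2 = NOT w1 = NOT 0 = 1
w3 = a AND w2 = 1 AND 1 = 1
w4 = w3 AND b = 1 AND 1 = 1
w5 = e XOR w4 = 1 XOR 1 = 0
So w4 = 1 and w5 = 0.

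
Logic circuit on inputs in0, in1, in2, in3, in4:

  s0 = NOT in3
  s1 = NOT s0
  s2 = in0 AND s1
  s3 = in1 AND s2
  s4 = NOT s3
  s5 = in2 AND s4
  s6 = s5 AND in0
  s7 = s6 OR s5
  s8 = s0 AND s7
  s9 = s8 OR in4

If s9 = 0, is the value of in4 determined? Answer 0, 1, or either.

0

s9 = s8 OR in4 must be 0, so both s8 = 0 and in4 = 0.
s8 = s0 AND s7 must be 0, so at least one of s0, s7 is 0.
Every assignment with s9 = 0 has in4 = 0; there are 12 such assignment(s).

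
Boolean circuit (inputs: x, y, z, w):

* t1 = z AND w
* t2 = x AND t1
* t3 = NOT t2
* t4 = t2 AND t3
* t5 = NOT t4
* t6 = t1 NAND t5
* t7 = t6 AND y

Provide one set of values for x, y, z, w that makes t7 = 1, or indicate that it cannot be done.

t7 = t6 AND y must be 1, so both t6 = 1 and y = 1.
t6 = t1 NAND t5 must be 1, so at least one of t1, t5 is 0.
Check with x=0 y=1 z=1 w=0:
t1 = z AND w = 1 AND 0 = 0
t2 = x AND t1 = 0 AND 0 = 0
t3 = NOT t2 = NOT 0 = 1
t4 = t2 AND t3 = 0 AND 1 = 0
t5 = NOT t4 = NOT 0 = 1
t6 = t1 NAND t5 = 0 NAND 1 = 1
t7 = t6 AND y = 1 AND 1 = 1
So t7 = 1 as required.

x=0 y=1 z=1 w=0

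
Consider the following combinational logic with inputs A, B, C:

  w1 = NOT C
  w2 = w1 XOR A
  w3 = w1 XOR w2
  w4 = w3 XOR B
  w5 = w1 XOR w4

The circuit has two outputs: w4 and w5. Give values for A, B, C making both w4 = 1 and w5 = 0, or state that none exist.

Check with A=1, B=0, C=0:
w1 = NOT C = NOT 0 = 1
w2 = w1 XOR A = 1 XOR 1 = 0
w3 = w1 XOR w2 = 1 XOR 0 = 1
w4 = w3 XOR B = 1 XOR 0 = 1
w5 = w1 XOR w4 = 1 XOR 1 = 0
So w4 = 1 and w5 = 0.

A=1, B=0, C=0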